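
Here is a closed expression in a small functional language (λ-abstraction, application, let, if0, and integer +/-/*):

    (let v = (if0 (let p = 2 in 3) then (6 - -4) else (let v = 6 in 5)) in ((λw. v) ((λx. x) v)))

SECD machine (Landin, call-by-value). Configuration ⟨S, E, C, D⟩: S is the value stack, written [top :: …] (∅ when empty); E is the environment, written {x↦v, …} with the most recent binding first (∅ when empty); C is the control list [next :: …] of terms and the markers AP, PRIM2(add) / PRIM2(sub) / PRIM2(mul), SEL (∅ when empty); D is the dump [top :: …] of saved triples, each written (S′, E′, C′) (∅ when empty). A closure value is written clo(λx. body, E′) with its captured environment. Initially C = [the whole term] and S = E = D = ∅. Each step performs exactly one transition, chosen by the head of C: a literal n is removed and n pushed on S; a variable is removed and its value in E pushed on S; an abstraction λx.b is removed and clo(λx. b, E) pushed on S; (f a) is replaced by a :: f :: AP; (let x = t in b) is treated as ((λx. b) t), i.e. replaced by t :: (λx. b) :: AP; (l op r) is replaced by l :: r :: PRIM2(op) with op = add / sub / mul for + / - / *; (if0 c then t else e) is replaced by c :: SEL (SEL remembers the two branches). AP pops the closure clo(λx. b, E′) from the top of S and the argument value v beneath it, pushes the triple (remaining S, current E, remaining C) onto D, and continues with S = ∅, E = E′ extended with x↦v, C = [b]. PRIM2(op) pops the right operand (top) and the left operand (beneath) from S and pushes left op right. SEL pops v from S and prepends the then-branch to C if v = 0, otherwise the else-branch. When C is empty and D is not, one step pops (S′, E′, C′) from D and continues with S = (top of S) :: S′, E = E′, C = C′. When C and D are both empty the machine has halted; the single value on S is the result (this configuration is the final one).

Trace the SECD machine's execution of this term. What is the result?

0. ⟨S=∅; E=∅; C=[(let v = (if0 (let p = 2 in 3) then (6 - -4) else (let v = 6 in 5)) in ((λw. v) ((λx. x) v)))]; D=∅⟩
1. ⟨S=∅; E=∅; C=[(if0 (let p = 2 in 3) then (6 - -4) else (let v = 6 in 5)) :: (λv. ((λw. v) ((λx. x) v))) :: AP]; D=∅⟩
2. ⟨S=∅; E=∅; C=[(let p = 2 in 3) :: SEL :: (λv. ((λw. v) ((λx. x) v))) :: AP]; D=∅⟩
3. ⟨S=∅; E=∅; C=[2 :: (λp. 3) :: AP :: SEL :: (λv. ((λw. v) ((λx. x) v))) :: AP]; D=∅⟩
4. ⟨S=[2]; E=∅; C=[(λp. 3) :: AP :: SEL :: (λv. ((λw. v) ((λx. x) v))) :: AP]; D=∅⟩
5. ⟨S=[clo(λp. 3, ∅) :: 2]; E=∅; C=[AP :: SEL :: (λv. ((λw. v) ((λx. x) v))) :: AP]; D=∅⟩
6. ⟨S=∅; E={p↦2}; C=[3]; D=[(∅, ∅, [SEL :: (λv. ((λw. v) ((λx. x) v))) :: AP])]⟩
7. ⟨S=[3]; E={p↦2}; C=∅; D=[(∅, ∅, [SEL :: (λv. ((λw. v) ((λx. x) v))) :: AP])]⟩
8. ⟨S=[3]; E=∅; C=[SEL :: (λv. ((λw. v) ((λx. x) v))) :: AP]; D=∅⟩
9. ⟨S=∅; E=∅; C=[(let v = 6 in 5) :: (λv. ((λw. v) ((λx. x) v))) :: AP]; D=∅⟩
10. ⟨S=∅; E=∅; C=[6 :: (λv. 5) :: AP :: (λv. ((λw. v) ((λx. x) v))) :: AP]; D=∅⟩
11. ⟨S=[6]; E=∅; C=[(λv. 5) :: AP :: (λv. ((λw. v) ((λx. x) v))) :: AP]; D=∅⟩
12. ⟨S=[clo(λv. 5, ∅) :: 6]; E=∅; C=[AP :: (λv. ((λw. v) ((λx. x) v))) :: AP]; D=∅⟩
13. ⟨S=∅; E={v↦6}; C=[5]; D=[(∅, ∅, [(λv. ((λw. v) ((λx. x) v))) :: AP])]⟩
14. ⟨S=[5]; E={v↦6}; C=∅; D=[(∅, ∅, [(λv. ((λw. v) ((λx. x) v))) :: AP])]⟩
15. ⟨S=[5]; E=∅; C=[(λv. ((λw. v) ((λx. x) v))) :: AP]; D=∅⟩
16. ⟨S=[clo(λv. ((λw. v) ((λx. x) v)), ∅) :: 5]; E=∅; C=[AP]; D=∅⟩
17. ⟨S=∅; E={v↦5}; C=[((λw. v) ((λx. x) v))]; D=[(∅, ∅, ∅)]⟩
18. ⟨S=∅; E={v↦5}; C=[((λx. x) v) :: (λw. v) :: AP]; D=[(∅, ∅, ∅)]⟩
19. ⟨S=∅; E={v↦5}; C=[v :: (λx. x) :: AP :: (λw. v) :: AP]; D=[(∅, ∅, ∅)]⟩
20. ⟨S=[5]; E={v↦5}; C=[(λx. x) :: AP :: (λw. v) :: AP]; D=[(∅, ∅, ∅)]⟩
21. ⟨S=[clo(λx. x, {v↦5}) :: 5]; E={v↦5}; C=[AP :: (λw. v) :: AP]; D=[(∅, ∅, ∅)]⟩
22. ⟨S=∅; E={x↦5, v↦5}; C=[x]; D=[(∅, {v↦5}, [(λw. v) :: AP]) :: (∅, ∅, ∅)]⟩
23. ⟨S=[5]; E={x↦5, v↦5}; C=∅; D=[(∅, {v↦5}, [(λw. v) :: AP]) :: (∅, ∅, ∅)]⟩
24. ⟨S=[5]; E={v↦5}; C=[(λw. v) :: AP]; D=[(∅, ∅, ∅)]⟩
25. ⟨S=[clo(λw. v, {v↦5}) :: 5]; E={v↦5}; C=[AP]; D=[(∅, ∅, ∅)]⟩
26. ⟨S=∅; E={w↦5, v↦5}; C=[v]; D=[(∅, {v↦5}, ∅) :: (∅, ∅, ∅)]⟩
27. ⟨S=[5]; E={w↦5, v↦5}; C=∅; D=[(∅, {v↦5}, ∅) :: (∅, ∅, ∅)]⟩
28. ⟨S=[5]; E={v↦5}; C=∅; D=[(∅, ∅, ∅)]⟩
29. ⟨S=[5]; E=∅; C=∅; D=∅⟩
→ final value 5

Answer: 5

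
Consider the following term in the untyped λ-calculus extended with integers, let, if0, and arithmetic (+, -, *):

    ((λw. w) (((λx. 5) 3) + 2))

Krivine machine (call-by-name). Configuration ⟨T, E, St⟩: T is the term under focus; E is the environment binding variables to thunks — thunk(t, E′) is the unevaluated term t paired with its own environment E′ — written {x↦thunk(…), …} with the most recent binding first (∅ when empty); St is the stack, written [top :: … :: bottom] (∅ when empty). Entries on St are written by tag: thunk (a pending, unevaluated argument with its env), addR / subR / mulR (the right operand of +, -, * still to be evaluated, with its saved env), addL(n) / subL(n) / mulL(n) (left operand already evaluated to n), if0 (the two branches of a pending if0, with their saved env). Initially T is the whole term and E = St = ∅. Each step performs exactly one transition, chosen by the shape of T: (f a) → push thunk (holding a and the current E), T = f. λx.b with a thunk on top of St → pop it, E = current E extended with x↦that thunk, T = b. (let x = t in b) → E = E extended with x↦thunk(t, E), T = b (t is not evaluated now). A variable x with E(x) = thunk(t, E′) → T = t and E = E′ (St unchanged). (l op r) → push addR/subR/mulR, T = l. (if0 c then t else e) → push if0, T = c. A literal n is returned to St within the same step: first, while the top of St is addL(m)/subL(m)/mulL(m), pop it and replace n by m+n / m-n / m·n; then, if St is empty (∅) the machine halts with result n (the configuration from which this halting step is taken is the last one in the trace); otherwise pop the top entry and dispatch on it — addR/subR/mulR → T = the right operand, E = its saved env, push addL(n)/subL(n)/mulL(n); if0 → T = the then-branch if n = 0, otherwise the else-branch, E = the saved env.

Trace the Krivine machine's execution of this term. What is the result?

Answer: 7

Derivation:
[0] ⟨T=((λw. w) (((λx. 5) 3) + 2)); E=∅; St=∅⟩
[1] ⟨T=(λw. w); E=∅; St=[thunk]⟩
[2] ⟨T=w; E={w↦thunk((((λx. 5) 3) + 2), ∅)}; St=∅⟩
[3] ⟨T=(((λx. 5) 3) + 2); E=∅; St=∅⟩
[4] ⟨T=((λx. 5) 3); E=∅; St=[addR]⟩
[5] ⟨T=(λx. 5); E=∅; St=[thunk :: addR]⟩
[6] ⟨T=5; E={x↦thunk(3, ∅)}; St=[addR]⟩
[7] ⟨T=2; E=∅; St=[addL(5)]⟩
→ final value 7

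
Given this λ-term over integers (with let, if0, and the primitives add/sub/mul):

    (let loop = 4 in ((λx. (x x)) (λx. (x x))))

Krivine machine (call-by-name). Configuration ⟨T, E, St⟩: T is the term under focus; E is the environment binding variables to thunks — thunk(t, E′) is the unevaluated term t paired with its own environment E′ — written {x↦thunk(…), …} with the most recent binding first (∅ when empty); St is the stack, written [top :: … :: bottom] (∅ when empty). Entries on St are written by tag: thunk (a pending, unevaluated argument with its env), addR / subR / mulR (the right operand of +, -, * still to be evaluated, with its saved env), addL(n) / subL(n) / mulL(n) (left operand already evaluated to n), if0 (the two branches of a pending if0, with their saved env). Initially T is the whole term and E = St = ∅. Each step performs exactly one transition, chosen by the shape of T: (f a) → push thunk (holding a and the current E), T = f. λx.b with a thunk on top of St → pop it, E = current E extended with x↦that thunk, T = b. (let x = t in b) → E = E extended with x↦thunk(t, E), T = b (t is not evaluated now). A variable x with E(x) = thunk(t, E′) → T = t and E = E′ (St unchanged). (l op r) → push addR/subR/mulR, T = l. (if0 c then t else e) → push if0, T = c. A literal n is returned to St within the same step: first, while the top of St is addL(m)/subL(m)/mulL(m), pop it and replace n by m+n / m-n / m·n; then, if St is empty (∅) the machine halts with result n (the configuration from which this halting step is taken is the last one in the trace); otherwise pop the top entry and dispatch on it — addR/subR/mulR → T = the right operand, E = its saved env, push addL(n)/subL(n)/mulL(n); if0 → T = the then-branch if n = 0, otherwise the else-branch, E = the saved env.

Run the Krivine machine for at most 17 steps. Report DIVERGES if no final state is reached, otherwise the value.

Answer: DIVERGES (no final state within 17 steps)

Derivation:
0. ⟨T=(let loop = 4 in ((λx. (x x)) (λx. (x x)))); E=∅; St=∅⟩
1. ⟨T=((λx. (x x)) (λx. (x x))); E={loop↦thunk(4, ∅)}; St=∅⟩
2. ⟨T=(λx. (x x)); E={loop↦thunk(4, ∅)}; St=[thunk]⟩
3. ⟨T=(x x); E={x↦thunk((λx. (x x)), {loop↦thunk(4, ∅)}), loop↦thunk(4, ∅)}; St=∅⟩
4. ⟨T=x; E={x↦thunk((λx. (x x)), {loop↦thunk(4, ∅)}), loop↦thunk(4, ∅)}; St=[thunk]⟩
5. ⟨T=(λx. (x x)); E={loop↦thunk(4, ∅)}; St=[thunk]⟩
6. ⟨T=(x x); E={x↦thunk(x, {x↦thunk((λx. (x x)), {loop↦thunk(4, ∅)}), loop↦thunk(4, ∅)}), loop↦thunk(4, ∅)}; St=∅⟩
7. ⟨T=x; E={x↦thunk(x, {x↦thunk((λx. (x x)), {loop↦thunk(4, ∅)}), loop↦thunk(4, ∅)}), loop↦thunk(4, ∅)}; St=[thunk]⟩
8. ⟨T=x; E={x↦thunk((λx. (x x)), {loop↦thunk(4, ∅)}), loop↦thunk(4, ∅)}; St=[thunk]⟩
9. ⟨T=(λx. (x x)); E={loop↦thunk(4, ∅)}; St=[thunk]⟩
10. ⟨T=(x x); E={x↦thunk(x, {x↦thunk(x, {x↦thunk((λx. (x x)), {loop↦thunk(4, ∅)}), loop↦thunk(4, ∅)}), loop↦thunk(4, ∅)}), loop↦thunk(4, ∅)}; St=∅⟩
11. ⟨T=x; E={x↦thunk(x, {x↦thunk(x, {x↦thunk((λx. (x x)), {loop↦thunk(4, ∅)}), loop↦thunk(4, ∅)}), loop↦thunk(4, ∅)}), loop↦thunk(4, ∅)}; St=[thunk]⟩
12. ⟨T=x; E={x↦thunk(x, {x↦thunk((λx. (x x)), {loop↦thunk(4, ∅)}), loop↦thunk(4, ∅)}), loop↦thunk(4, ∅)}; St=[thunk]⟩
13. ⟨T=x; E={x↦thunk((λx. (x x)), {loop↦thunk(4, ∅)}), loop↦thunk(4, ∅)}; St=[thunk]⟩
14. ⟨T=(λx. (x x)); E={loop↦thunk(4, ∅)}; St=[thunk]⟩
15. ⟨T=(x x); E={x↦thunk(x, {x↦thunk(x, {x↦thunk(x, {x↦thunk((λx. (x x)), {loop↦thunk(4, ∅)}), loop↦thunk(4, ∅)}), loop↦thunk(4, ∅)}), loop↦thunk(4, ∅)}), loop↦thunk(4, ∅)}; St=∅⟩
16. ⟨T=x; E={x↦thunk(x, {x↦thunk(x, {x↦thunk(x, {x↦thunk((λx. (x x)), {loop↦thunk(4, ∅)}), loop↦thunk(4, ∅)}), loop↦thunk(4, ∅)}), loop↦thunk(4, ∅)}), loop↦thunk(4, ∅)}; St=[thunk]⟩
17. ⟨T=x; E={x↦thunk(x, {x↦thunk(x, {x↦thunk((λx. (x x)), {loop↦thunk(4, ∅)}), loop↦thunk(4, ∅)}), loop↦thunk(4, ∅)}), loop↦thunk(4, ∅)}; St=[thunk]⟩
→ 17 transitions taken and the configuration is still not final: no result within 17 steps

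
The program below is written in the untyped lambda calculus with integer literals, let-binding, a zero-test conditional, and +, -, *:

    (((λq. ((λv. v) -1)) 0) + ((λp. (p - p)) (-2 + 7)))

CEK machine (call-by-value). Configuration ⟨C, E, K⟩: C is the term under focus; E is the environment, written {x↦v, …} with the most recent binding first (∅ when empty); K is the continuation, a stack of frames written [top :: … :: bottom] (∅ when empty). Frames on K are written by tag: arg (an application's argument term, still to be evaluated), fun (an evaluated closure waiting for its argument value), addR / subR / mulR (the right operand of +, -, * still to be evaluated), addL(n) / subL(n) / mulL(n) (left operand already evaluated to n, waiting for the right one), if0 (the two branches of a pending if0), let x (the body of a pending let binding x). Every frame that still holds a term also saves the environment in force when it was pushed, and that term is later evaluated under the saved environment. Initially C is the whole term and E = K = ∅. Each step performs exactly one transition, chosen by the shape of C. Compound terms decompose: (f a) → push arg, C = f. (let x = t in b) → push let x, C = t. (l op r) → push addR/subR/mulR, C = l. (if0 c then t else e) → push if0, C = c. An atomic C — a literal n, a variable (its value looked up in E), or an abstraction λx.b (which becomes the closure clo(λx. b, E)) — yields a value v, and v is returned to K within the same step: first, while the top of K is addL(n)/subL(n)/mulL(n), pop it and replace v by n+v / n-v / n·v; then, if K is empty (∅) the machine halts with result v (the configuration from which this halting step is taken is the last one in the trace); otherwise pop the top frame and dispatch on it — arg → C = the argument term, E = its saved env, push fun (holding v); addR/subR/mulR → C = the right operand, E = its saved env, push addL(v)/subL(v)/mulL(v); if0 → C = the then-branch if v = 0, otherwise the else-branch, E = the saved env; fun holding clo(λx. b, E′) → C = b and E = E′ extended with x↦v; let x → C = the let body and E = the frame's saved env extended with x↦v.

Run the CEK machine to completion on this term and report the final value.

Answer: -1

Derivation:
0. <C=(((λq. ((λv. v) -1)) 0) + ((λp. (p - p)) (-2 + 7))), E=∅, K=∅>
1. <C=((λq. ((λv. v) -1)) 0), E=∅, K=[addR]>
2. <C=(λq. ((λv. v) -1)), E=∅, K=[arg :: addR]>
3. <C=0, E=∅, K=[fun :: addR]>
4. <C=((λv. v) -1), E={q↦0}, K=[addR]>
5. <C=(λv. v), E={q↦0}, K=[arg :: addR]>
6. <C=-1, E={q↦0}, K=[fun :: addR]>
7. <C=v, E={v↦-1, q↦0}, K=[addR]>
8. <C=((λp. (p - p)) (-2 + 7)), E=∅, K=[addL(-1)]>
9. <C=(λp. (p - p)), E=∅, K=[arg :: addL(-1)]>
10. <C=(-2 + 7), E=∅, K=[fun :: addL(-1)]>
11. <C=-2, E=∅, K=[addR :: fun :: addL(-1)]>
12. <C=7, E=∅, K=[addL(-2) :: fun :: addL(-1)]>
13. <C=(p - p), E={p↦5}, K=[addL(-1)]>
14. <C=p, E={p↦5}, K=[subR :: addL(-1)]>
15. <C=p, E={p↦5}, K=[subL(5) :: addL(-1)]>
→ final value -1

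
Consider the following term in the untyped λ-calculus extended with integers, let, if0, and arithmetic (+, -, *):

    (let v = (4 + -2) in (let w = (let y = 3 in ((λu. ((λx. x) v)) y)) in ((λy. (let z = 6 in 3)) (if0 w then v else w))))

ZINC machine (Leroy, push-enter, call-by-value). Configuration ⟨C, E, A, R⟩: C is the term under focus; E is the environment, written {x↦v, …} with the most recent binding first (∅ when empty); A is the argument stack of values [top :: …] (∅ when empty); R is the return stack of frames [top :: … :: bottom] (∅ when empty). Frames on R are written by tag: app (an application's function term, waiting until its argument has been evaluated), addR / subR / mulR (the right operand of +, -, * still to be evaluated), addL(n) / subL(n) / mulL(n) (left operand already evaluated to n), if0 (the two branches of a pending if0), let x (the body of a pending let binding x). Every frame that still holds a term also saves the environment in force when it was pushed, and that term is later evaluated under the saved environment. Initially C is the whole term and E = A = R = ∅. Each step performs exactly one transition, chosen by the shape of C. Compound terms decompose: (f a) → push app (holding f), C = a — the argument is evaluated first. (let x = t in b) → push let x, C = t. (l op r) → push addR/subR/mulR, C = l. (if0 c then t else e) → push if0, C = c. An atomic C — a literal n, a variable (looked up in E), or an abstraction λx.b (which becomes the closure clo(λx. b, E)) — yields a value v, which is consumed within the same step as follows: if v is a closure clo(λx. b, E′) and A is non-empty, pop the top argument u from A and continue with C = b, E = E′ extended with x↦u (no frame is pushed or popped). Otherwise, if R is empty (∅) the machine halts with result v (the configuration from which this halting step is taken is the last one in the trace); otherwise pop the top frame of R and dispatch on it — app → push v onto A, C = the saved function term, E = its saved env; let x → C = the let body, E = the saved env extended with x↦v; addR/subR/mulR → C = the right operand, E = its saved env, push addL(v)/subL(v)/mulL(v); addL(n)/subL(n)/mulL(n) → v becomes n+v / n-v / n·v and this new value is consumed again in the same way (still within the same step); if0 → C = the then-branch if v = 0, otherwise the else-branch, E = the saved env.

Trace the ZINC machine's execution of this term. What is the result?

Answer: 3

Machine steps:
0. [C=(let v = (4 + -2) in (let w = (let y = 3 in ((λu. ((λx. x) v)) y)) in ((λy. (let z = 6 in 3)) (if0 w then v else w)))) | E=∅ | A=∅ | R=∅]
1. [C=(4 + -2) | E=∅ | A=∅ | R=[let v]]
2. [C=4 | E=∅ | A=∅ | R=[addR :: let v]]
3. [C=-2 | E=∅ | A=∅ | R=[addL(4) :: let v]]
4. [C=(let w = (let y = 3 in ((λu. ((λx. x) v)) y)) in ((λy. (let z = 6 in 3)) (if0 w then v else w))) | E={v↦2} | A=∅ | R=∅]
5. [C=(let y = 3 in ((λu. ((λx. x) v)) y)) | E={v↦2} | A=∅ | R=[let w]]
6. [C=3 | E={v↦2} | A=∅ | R=[let y :: let w]]
7. [C=((λu. ((λx. x) v)) y) | E={y↦3, v↦2} | A=∅ | R=[let w]]
8. [C=y | E={y↦3, v↦2} | A=∅ | R=[app :: let w]]
9. [C=(λu. ((λx. x) v)) | E={y↦3, v↦2} | A=[3] | R=[let w]]
10. [C=((λx. x) v) | E={u↦3, y↦3, v↦2} | A=∅ | R=[let w]]
11. [C=v | E={u↦3, y↦3, v↦2} | A=∅ | R=[app :: let w]]
12. [C=(λx. x) | E={u↦3, y↦3, v↦2} | A=[2] | R=[let w]]
13. [C=x | E={x↦2, u↦3, y↦3, v↦2} | A=∅ | R=[let w]]
14. [C=((λy. (let z = 6 in 3)) (if0 w then v else w)) | E={w↦2, v↦2} | A=∅ | R=∅]
15. [C=(if0 w then v else w) | E={w↦2, v↦2} | A=∅ | R=[app]]
16. [C=w | E={w↦2, v↦2} | A=∅ | R=[if0 :: app]]
17. [C=w | E={w↦2, v↦2} | A=∅ | R=[app]]
18. [C=(λy. (let z = 6 in 3)) | E={w↦2, v↦2} | A=[2] | R=∅]
19. [C=(let z = 6 in 3) | E={y↦2, w↦2, v↦2} | A=∅ | R=∅]
20. [C=6 | E={y↦2, w↦2, v↦2} | A=∅ | R=[let z]]
21. [C=3 | E={z↦6, y↦2, w↦2, v↦2} | A=∅ | R=∅]
→ final value 3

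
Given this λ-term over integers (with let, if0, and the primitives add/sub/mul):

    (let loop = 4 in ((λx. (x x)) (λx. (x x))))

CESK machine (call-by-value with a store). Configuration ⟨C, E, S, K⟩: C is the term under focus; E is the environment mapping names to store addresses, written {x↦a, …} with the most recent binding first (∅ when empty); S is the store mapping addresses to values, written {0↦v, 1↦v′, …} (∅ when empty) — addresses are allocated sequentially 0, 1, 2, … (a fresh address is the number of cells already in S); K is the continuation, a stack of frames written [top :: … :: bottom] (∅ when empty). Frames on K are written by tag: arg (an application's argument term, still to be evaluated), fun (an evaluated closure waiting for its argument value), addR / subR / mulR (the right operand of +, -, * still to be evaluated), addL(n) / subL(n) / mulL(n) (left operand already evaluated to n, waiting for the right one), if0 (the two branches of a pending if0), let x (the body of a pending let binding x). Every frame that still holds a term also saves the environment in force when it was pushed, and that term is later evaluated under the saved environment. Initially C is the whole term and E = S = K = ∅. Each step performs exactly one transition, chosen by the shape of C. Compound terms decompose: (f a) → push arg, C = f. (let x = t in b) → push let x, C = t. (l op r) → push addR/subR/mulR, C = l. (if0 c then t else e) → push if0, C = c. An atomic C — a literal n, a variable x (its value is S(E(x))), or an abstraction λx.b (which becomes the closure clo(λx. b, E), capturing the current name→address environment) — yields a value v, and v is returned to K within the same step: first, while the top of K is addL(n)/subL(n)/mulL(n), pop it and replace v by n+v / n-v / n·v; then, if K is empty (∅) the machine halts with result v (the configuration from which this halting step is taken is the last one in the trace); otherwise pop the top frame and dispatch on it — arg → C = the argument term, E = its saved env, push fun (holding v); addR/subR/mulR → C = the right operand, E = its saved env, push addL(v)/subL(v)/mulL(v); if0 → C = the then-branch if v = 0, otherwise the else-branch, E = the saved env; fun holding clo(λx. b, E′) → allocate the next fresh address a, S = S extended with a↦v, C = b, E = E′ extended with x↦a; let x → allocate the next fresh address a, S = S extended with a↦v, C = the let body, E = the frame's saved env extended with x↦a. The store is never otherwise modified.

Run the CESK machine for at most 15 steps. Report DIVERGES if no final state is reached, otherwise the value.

step 0: [C=(let loop = 4 in ((λx. (x x)) (λx. (x x)))) | E=∅ | S=∅ | K=∅]
step 1: [C=4 | E=∅ | S=∅ | K=[let loop]]
step 2: [C=((λx. (x x)) (λx. (x x))) | E={loop↦0} | S={0↦4} | K=∅]
step 3: [C=(λx. (x x)) | E={loop↦0} | S={0↦4} | K=[arg]]
step 4: [C=(λx. (x x)) | E={loop↦0} | S={0↦4} | K=[fun]]
step 5: [C=(x x) | E={x↦1, loop↦0} | S={0↦4, 1↦clo(λx. (x x), {loop↦0})} | K=∅]
step 6: [C=x | E={x↦1, loop↦0} | S={0↦4, 1↦clo(λx. (x x), {loop↦0})} | K=[arg]]
step 7: [C=x | E={x↦1, loop↦0} | S={0↦4, 1↦clo(λx. (x x), {loop↦0})} | K=[fun]]
step 8: [C=(x x) | E={x↦2, loop↦0} | S={0↦4, 1↦clo(λx. (x x), {loop↦0}), 2↦clo(λx. (x x), {loop↦0})} | K=∅]
step 9: [C=x | E={x↦2, loop↦0} | S={0↦4, 1↦clo(λx. (x x), {loop↦0}), 2↦clo(λx. (x x), {loop↦0})} | K=[arg]]
step 10: [C=x | E={x↦2, loop↦0} | S={0↦4, 1↦clo(λx. (x x), {loop↦0}), 2↦clo(λx. (x x), {loop↦0})} | K=[fun]]
step 11: [C=(x x) | E={x↦3, loop↦0} | S={0↦4, 1↦clo(λx. (x x), {loop↦0}), 2↦clo(λx. (x x), {loop↦0}), 3↦clo(λx. (x x), {loop↦0})} | K=∅]
step 12: [C=x | E={x↦3, loop↦0} | S={0↦4, 1↦clo(λx. (x x), {loop↦0}), 2↦clo(λx. (x x), {loop↦0}), 3↦clo(λx. (x x), {loop↦0})} | K=[arg]]
step 13: [C=x | E={x↦3, loop↦0} | S={0↦4, 1↦clo(λx. (x x), {loop↦0}), 2↦clo(λx. (x x), {loop↦0}), 3↦clo(λx. (x x), {loop↦0})} | K=[fun]]
step 14: [C=(x x) | E={x↦4, loop↦0} | S={0↦4, 1↦clo(λx. (x x), {loop↦0}), 2↦clo(λx. (x x), {loop↦0}), 3↦clo(λx. (x x), {loop↦0}), 4↦clo(λx. (x x), {loop↦0})} | K=∅]
step 15: [C=x | E={x↦4, loop↦0} | S={0↦4, 1↦clo(λx. (x x), {loop↦0}), 2↦clo(λx. (x x), {loop↦0}), 3↦clo(λx. (x x), {loop↦0}), 4↦clo(λx. (x x), {loop↦0})} | K=[arg]]
→ 15 transitions taken and the configuration is still not final: no result within 15 steps

Answer: DIVERGES (no final state within 15 steps)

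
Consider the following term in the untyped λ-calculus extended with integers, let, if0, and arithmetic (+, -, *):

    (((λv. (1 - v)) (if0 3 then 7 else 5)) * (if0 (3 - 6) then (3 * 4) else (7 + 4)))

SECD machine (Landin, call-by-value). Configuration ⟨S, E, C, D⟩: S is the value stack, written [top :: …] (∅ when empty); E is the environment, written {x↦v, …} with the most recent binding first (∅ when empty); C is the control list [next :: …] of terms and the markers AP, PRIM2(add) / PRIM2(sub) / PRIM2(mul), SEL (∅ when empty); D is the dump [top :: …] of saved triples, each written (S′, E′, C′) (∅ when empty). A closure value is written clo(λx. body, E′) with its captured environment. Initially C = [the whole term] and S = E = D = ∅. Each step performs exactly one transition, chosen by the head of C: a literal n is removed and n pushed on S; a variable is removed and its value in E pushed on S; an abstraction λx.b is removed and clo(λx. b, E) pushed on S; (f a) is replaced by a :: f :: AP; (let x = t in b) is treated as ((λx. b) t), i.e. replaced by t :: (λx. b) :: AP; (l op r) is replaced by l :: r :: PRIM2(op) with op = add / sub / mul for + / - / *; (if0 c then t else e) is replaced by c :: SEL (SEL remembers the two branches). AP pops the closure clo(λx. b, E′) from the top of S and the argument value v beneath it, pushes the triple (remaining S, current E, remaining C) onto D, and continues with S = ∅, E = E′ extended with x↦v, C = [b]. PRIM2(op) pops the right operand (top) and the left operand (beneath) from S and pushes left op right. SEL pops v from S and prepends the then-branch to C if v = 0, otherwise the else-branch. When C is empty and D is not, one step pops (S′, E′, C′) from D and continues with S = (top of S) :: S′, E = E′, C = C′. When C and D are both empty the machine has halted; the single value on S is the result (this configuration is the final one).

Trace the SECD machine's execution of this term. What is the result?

Answer: -44

Execution trace:
step 0: <S=∅, E=∅, C=[(((λv. (1 - v)) (if0 3 then 7 else 5)) * (if0 (3 - 6) then (3 * 4) else (7 + 4)))], D=∅>
step 1: <S=∅, E=∅, C=[((λv. (1 - v)) (if0 3 then 7 else 5)) :: (if0 (3 - 6) then (3 * 4) else (7 + 4)) :: PRIM2(mul)], D=∅>
step 2: <S=∅, E=∅, C=[(if0 3 then 7 else 5) :: (λv. (1 - v)) :: AP :: (if0 (3 - 6) then (3 * 4) else (7 + 4)) :: PRIM2(mul)], D=∅>
step 3: <S=∅, E=∅, C=[3 :: SEL :: (λv. (1 - v)) :: AP :: (if0 (3 - 6) then (3 * 4) else (7 + 4)) :: PRIM2(mul)], D=∅>
step 4: <S=[3], E=∅, C=[SEL :: (λv. (1 - v)) :: AP :: (if0 (3 - 6) then (3 * 4) else (7 + 4)) :: PRIM2(mul)], D=∅>
step 5: <S=∅, E=∅, C=[5 :: (λv. (1 - v)) :: AP :: (if0 (3 - 6) then (3 * 4) else (7 + 4)) :: PRIM2(mul)], D=∅>
step 6: <S=[5], E=∅, C=[(λv. (1 - v)) :: AP :: (if0 (3 - 6) then (3 * 4) else (7 + 4)) :: PRIM2(mul)], D=∅>
step 7: <S=[clo(λv. (1 - v), ∅) :: 5], E=∅, C=[AP :: (if0 (3 - 6) then (3 * 4) else (7 + 4)) :: PRIM2(mul)], D=∅>
step 8: <S=∅, E={v↦5}, C=[(1 - v)], D=[(∅, ∅, [(if0 (3 - 6) then (3 * 4) else (7 + 4)) :: PRIM2(mul)])]>
step 9: <S=∅, E={v↦5}, C=[1 :: v :: PRIM2(sub)], D=[(∅, ∅, [(if0 (3 - 6) then (3 * 4) else (7 + 4)) :: PRIM2(mul)])]>
step 10: <S=[1], E={v↦5}, C=[v :: PRIM2(sub)], D=[(∅, ∅, [(if0 (3 - 6) then (3 * 4) else (7 + 4)) :: PRIM2(mul)])]>
step 11: <S=[5 :: 1], E={v↦5}, C=[PRIM2(sub)], D=[(∅, ∅, [(if0 (3 - 6) then (3 * 4) else (7 + 4)) :: PRIM2(mul)])]>
step 12: <S=[-4], E={v↦5}, C=∅, D=[(∅, ∅, [(if0 (3 - 6) then (3 * 4) else (7 + 4)) :: PRIM2(mul)])]>
step 13: <S=[-4], E=∅, C=[(if0 (3 - 6) then (3 * 4) else (7 + 4)) :: PRIM2(mul)], D=∅>
step 14: <S=[-4], E=∅, C=[(3 - 6) :: SEL :: PRIM2(mul)], D=∅>
step 15: <S=[-4], E=∅, C=[3 :: 6 :: PRIM2(sub) :: SEL :: PRIM2(mul)], D=∅>
step 16: <S=[3 :: -4], E=∅, C=[6 :: PRIM2(sub) :: SEL :: PRIM2(mul)], D=∅>
step 17: <S=[6 :: 3 :: -4], E=∅, C=[PRIM2(sub) :: SEL :: PRIM2(mul)], D=∅>
step 18: <S=[-3 :: -4], E=∅, C=[SEL :: PRIM2(mul)], D=∅>
step 19: <S=[-4], E=∅, C=[(7 + 4) :: PRIM2(mul)], D=∅>
step 20: <S=[-4], E=∅, C=[7 :: 4 :: PRIM2(add) :: PRIM2(mul)], D=∅>
step 21: <S=[7 :: -4], E=∅, C=[4 :: PRIM2(add) :: PRIM2(mul)], D=∅>
step 22: <S=[4 :: 7 :: -4], E=∅, C=[PRIM2(add) :: PRIM2(mul)], D=∅>
step 23: <S=[11 :: -4], E=∅, C=[PRIM2(mul)], D=∅>
step 24: <S=[-44], E=∅, C=∅, D=∅>
→ final value -44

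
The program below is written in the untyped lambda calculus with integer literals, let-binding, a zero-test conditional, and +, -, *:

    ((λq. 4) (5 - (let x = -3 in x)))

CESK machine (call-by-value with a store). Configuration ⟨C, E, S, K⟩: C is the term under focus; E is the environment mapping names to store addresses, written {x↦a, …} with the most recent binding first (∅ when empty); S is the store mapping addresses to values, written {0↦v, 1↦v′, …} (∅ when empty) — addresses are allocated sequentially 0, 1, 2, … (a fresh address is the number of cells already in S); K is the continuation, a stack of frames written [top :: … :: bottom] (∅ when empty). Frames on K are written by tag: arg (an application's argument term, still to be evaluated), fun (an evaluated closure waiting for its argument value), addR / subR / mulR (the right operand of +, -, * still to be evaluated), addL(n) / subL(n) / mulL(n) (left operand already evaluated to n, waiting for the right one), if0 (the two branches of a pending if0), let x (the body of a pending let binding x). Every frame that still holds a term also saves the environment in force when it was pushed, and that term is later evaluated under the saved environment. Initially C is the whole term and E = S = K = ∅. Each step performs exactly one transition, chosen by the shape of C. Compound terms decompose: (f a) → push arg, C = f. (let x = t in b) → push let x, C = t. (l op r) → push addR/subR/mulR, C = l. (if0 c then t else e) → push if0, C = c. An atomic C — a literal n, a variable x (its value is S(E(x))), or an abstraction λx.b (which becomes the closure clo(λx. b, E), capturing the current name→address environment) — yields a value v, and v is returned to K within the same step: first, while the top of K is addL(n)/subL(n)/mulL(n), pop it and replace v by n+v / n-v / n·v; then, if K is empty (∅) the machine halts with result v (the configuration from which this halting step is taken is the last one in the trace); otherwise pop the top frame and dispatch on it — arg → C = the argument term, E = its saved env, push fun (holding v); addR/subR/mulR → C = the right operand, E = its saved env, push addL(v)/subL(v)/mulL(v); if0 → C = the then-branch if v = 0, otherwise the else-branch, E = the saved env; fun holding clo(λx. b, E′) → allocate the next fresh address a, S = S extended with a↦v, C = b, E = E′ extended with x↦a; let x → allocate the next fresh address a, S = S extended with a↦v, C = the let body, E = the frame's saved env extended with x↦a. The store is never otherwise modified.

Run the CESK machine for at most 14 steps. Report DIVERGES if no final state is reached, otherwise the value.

Answer: 4

Machine steps:
0. [C=((λq. 4) (5 - (let x = -3 in x))) | E=∅ | S=∅ | K=∅]
1. [C=(λq. 4) | E=∅ | S=∅ | K=[arg]]
2. [C=(5 - (let x = -3 in x)) | E=∅ | S=∅ | K=[fun]]
3. [C=5 | E=∅ | S=∅ | K=[subR :: fun]]
4. [C=(let x = -3 in x) | E=∅ | S=∅ | K=[subL(5) :: fun]]
5. [C=-3 | E=∅ | S=∅ | K=[let x :: subL(5) :: fun]]
6. [C=x | E={x↦0} | S={0↦-3} | K=[subL(5) :: fun]]
7. [C=4 | E={q↦1} | S={0↦-3, 1↦8} | K=∅]
→ final value 4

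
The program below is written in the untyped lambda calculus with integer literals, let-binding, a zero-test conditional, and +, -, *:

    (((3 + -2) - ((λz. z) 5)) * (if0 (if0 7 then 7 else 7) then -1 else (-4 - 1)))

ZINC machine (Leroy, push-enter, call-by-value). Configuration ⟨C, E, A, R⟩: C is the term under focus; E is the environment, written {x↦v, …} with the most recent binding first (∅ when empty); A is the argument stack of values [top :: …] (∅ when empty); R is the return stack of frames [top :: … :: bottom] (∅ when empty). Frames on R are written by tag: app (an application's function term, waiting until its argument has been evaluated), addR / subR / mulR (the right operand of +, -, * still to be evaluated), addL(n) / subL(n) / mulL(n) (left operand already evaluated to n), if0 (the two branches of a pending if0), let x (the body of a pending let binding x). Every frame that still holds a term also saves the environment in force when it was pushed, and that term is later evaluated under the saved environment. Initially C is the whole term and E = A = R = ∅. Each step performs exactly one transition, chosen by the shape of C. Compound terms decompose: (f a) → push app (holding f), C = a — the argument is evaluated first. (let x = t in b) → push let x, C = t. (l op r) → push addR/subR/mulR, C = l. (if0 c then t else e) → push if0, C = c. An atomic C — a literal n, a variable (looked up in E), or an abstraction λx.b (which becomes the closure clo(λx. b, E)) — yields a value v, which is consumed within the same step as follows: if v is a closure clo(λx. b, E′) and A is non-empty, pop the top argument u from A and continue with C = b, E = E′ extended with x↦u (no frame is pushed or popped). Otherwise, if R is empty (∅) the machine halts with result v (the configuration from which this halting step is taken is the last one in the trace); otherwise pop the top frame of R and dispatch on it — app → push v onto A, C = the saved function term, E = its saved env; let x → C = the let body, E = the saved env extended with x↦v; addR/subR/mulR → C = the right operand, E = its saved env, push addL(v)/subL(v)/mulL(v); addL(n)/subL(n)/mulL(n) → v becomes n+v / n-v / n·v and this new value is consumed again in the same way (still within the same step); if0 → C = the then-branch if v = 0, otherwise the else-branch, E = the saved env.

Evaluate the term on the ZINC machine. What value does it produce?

t=0: <C=(((3 + -2) - ((λz. z) 5)) * (if0 (if0 7 then 7 else 7) then -1 else (-4 - 1))), E=∅, A=∅, R=∅>
t=1: <C=((3 + -2) - ((λz. z) 5)), E=∅, A=∅, R=[mulR]>
t=2: <C=(3 + -2), E=∅, A=∅, R=[subR :: mulR]>
t=3: <C=3, E=∅, A=∅, R=[addR :: subR :: mulR]>
t=4: <C=-2, E=∅, A=∅, R=[addL(3) :: subR :: mulR]>
t=5: <C=((λz. z) 5), E=∅, A=∅, R=[subL(1) :: mulR]>
t=6: <C=5, E=∅, A=∅, R=[app :: subL(1) :: mulR]>
t=7: <C=(λz. z), E=∅, A=[5], R=[subL(1) :: mulR]>
t=8: <C=z, E={z↦5}, A=∅, R=[subL(1) :: mulR]>
t=9: <C=(if0 (if0 7 then 7 else 7) then -1 else (-4 - 1)), E=∅, A=∅, R=[mulL(-4)]>
t=10: <C=(if0 7 then 7 else 7), E=∅, A=∅, R=[if0 :: mulL(-4)]>
t=11: <C=7, E=∅, A=∅, R=[if0 :: if0 :: mulL(-4)]>
t=12: <C=7, E=∅, A=∅, R=[if0 :: mulL(-4)]>
t=13: <C=(-4 - 1), E=∅, A=∅, R=[mulL(-4)]>
t=14: <C=-4, E=∅, A=∅, R=[subR :: mulL(-4)]>
t=15: <C=1, E=∅, A=∅, R=[subL(-4) :: mulL(-4)]>
→ final value 20

Answer: 20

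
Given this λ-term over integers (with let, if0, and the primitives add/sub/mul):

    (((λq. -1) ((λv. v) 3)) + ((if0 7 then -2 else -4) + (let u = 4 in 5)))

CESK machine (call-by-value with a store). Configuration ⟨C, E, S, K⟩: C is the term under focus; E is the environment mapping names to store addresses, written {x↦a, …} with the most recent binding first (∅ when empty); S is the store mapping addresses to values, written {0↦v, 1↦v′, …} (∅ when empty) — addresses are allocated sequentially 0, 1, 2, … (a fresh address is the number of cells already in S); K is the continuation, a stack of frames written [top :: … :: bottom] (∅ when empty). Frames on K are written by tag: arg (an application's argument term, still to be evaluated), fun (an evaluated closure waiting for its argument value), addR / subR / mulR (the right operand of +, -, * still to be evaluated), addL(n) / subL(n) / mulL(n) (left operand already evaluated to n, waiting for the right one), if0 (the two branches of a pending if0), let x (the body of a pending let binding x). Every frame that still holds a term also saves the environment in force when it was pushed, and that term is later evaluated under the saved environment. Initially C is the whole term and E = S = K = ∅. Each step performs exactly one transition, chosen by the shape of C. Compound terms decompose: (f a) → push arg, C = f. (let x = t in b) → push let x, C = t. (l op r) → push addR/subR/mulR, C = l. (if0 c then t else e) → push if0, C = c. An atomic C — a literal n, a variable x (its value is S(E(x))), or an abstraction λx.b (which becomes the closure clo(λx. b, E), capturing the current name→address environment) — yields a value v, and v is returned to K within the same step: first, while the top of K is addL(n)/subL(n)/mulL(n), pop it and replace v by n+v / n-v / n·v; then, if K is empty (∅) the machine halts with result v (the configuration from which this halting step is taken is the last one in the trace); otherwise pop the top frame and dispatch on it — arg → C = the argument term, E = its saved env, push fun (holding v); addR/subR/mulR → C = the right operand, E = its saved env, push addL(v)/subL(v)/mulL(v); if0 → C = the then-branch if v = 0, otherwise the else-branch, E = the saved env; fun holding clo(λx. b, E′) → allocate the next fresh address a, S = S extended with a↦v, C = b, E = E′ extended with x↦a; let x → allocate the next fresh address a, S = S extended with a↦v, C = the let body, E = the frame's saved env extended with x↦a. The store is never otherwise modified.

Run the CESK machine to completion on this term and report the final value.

0. ⟨C=(((λq. -1) ((λv. v) 3)) + ((if0 7 then -2 else -4) + (let u = 4 in 5))); E=∅; S=∅; K=∅⟩
1. ⟨C=((λq. -1) ((λv. v) 3)); E=∅; S=∅; K=[addR]⟩
2. ⟨C=(λq. -1); E=∅; S=∅; K=[arg :: addR]⟩
3. ⟨C=((λv. v) 3); E=∅; S=∅; K=[fun :: addR]⟩
4. ⟨C=(λv. v); E=∅; S=∅; K=[arg :: fun :: addR]⟩
5. ⟨C=3; E=∅; S=∅; K=[fun :: fun :: addR]⟩
6. ⟨C=v; E={v↦0}; S={0↦3}; K=[fun :: addR]⟩
7. ⟨C=-1; E={q↦1}; S={0↦3, 1↦3}; K=[addR]⟩
8. ⟨C=((if0 7 then -2 else -4) + (let u = 4 in 5)); E=∅; S={0↦3, 1↦3}; K=[addL(-1)]⟩
9. ⟨C=(if0 7 then -2 else -4); E=∅; S={0↦3, 1↦3}; K=[addR :: addL(-1)]⟩
10. ⟨C=7; E=∅; S={0↦3, 1↦3}; K=[if0 :: addR :: addL(-1)]⟩
11. ⟨C=-4; E=∅; S={0↦3, 1↦3}; K=[addR :: addL(-1)]⟩
12. ⟨C=(let u = 4 in 5); E=∅; S={0↦3, 1↦3}; K=[addL(-4) :: addL(-1)]⟩
13. ⟨C=4; E=∅; S={0↦3, 1↦3}; K=[let u :: addL(-4) :: addL(-1)]⟩
14. ⟨C=5; E={u↦2}; S={0↦3, 1↦3, 2↦4}; K=[addL(-4) :: addL(-1)]⟩
→ final value 0

Answer: 0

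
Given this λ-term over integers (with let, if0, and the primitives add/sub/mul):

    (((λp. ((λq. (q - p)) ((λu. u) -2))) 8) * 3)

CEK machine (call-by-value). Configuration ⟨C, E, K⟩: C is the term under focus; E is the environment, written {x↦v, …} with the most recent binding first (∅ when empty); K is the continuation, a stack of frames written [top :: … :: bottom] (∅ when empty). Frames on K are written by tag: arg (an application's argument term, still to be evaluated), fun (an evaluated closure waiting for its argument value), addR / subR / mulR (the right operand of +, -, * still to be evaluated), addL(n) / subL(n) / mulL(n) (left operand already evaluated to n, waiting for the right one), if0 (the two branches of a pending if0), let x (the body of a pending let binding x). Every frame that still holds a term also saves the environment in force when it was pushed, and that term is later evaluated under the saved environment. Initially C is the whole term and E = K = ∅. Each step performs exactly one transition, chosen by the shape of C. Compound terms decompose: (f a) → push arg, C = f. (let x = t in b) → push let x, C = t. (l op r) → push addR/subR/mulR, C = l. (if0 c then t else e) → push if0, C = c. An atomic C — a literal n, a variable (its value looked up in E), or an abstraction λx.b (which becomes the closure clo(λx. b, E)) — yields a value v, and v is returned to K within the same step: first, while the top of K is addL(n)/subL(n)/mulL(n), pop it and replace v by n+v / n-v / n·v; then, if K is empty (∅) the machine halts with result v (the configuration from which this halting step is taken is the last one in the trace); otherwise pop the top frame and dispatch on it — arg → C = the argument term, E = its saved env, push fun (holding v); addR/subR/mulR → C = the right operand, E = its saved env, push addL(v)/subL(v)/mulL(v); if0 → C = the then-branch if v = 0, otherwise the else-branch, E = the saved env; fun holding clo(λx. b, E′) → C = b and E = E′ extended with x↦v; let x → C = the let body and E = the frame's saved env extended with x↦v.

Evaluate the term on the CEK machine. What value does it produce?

[0] <C=(((λp. ((λq. (q - p)) ((λu. u) -2))) 8) * 3), E=∅, K=∅>
[1] <C=((λp. ((λq. (q - p)) ((λu. u) -2))) 8), E=∅, K=[mulR]>
[2] <C=(λp. ((λq. (q - p)) ((λu. u) -2))), E=∅, K=[arg :: mulR]>
[3] <C=8, E=∅, K=[fun :: mulR]>
[4] <C=((λq. (q - p)) ((λu. u) -2)), E={p↦8}, K=[mulR]>
[5] <C=(λq. (q - p)), E={p↦8}, K=[arg :: mulR]>
[6] <C=((λu. u) -2), E={p↦8}, K=[fun :: mulR]>
[7] <C=(λu. u), E={p↦8}, K=[arg :: fun :: mulR]>
[8] <C=-2, E={p↦8}, K=[fun :: fun :: mulR]>
[9] <C=u, E={u↦-2, p↦8}, K=[fun :: mulR]>
[10] <C=(q - p), E={q↦-2, p↦8}, K=[mulR]>
[11] <C=q, E={q↦-2, p↦8}, K=[subR :: mulR]>
[12] <C=p, E={q↦-2, p↦8}, K=[subL(-2) :: mulR]>
[13] <C=3, E=∅, K=[mulL(-10)]>
→ final value -30

Answer: -30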